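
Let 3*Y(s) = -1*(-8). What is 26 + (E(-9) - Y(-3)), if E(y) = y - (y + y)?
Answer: 97/3 ≈ 32.333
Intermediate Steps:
Y(s) = 8/3 (Y(s) = (-1*(-8))/3 = (1/3)*8 = 8/3)
E(y) = -y (E(y) = y - 2*y = -y)
26 + (E(-9) - Y(-3)) = 26 + (-1*(-9) - 1*8/3) = 26 + (9 - 8/3) = 26 + 19/3 = 97/3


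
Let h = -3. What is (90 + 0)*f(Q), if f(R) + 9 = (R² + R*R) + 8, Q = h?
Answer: 1530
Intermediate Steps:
Q = -3
f(R) = -1 + 2*R² (f(R) = -9 + ((R² + R*R) + 8) = -9 + ((R² + R²) + 8) = -9 + (2*R² + 8) = -9 + (8 + 2*R²) = -1 + 2*R²)
(90 + 0)*f(Q) = (90 + 0)*(-1 + 2*(-3)²) = 90*(-1 + 2*9) = 90*(-1 + 18) = 90*17 = 1530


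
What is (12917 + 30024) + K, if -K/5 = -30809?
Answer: 196986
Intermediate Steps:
K = 154045 (K = -5*(-30809) = 154045)
(12917 + 30024) + K = (12917 + 30024) + 154045 = 42941 + 154045 = 196986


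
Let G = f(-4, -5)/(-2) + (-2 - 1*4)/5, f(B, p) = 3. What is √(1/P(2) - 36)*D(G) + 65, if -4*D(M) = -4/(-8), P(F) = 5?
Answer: 65 - I*√895/40 ≈ 65.0 - 0.74791*I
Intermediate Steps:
G = -27/10 (G = 3/(-2) + (-2 - 1*4)/5 = 3*(-½) + (-2 - 4)*(⅕) = -3/2 - 6*⅕ = -3/2 - 6/5 = -27/10 ≈ -2.7000)
D(M) = -⅛ (D(M) = -(-1)/(-8) = -(-1)*(-1)/8 = -¼*½ = -⅛)
√(1/P(2) - 36)*D(G) + 65 = √(1/5 - 36)*(-⅛) + 65 = √(⅕ - 36)*(-⅛) + 65 = √(-179/5)*(-⅛) + 65 = (I*√895/5)*(-⅛) + 65 = -I*√895/40 + 65 = 65 - I*√895/40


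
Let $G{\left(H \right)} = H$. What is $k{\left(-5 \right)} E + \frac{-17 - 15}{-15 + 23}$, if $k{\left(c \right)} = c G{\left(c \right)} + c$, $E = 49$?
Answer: $976$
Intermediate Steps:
$k{\left(c \right)} = c + c^{2}$ ($k{\left(c \right)} = c c + c = c^{2} + c = c + c^{2}$)
$k{\left(-5 \right)} E + \frac{-17 - 15}{-15 + 23} = - 5 \left(1 - 5\right) 49 + \frac{-17 - 15}{-15 + 23} = \left(-5\right) \left(-4\right) 49 - \frac{32}{8} = 20 \cdot 49 - 4 = 980 - 4 = 976$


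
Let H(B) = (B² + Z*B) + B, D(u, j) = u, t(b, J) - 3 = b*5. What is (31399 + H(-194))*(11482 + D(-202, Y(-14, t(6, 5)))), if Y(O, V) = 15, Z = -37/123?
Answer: 31864574960/41 ≈ 7.7718e+8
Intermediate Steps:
t(b, J) = 3 + 5*b (t(b, J) = 3 + b*5 = 3 + 5*b)
Z = -37/123 (Z = -37*1/123 = -37/123 ≈ -0.30081)
H(B) = B² + 86*B/123 (H(B) = (B² - 37*B/123) + B = B² + 86*B/123)
(31399 + H(-194))*(11482 + D(-202, Y(-14, t(6, 5)))) = (31399 + (1/123)*(-194)*(86 + 123*(-194)))*(11482 - 202) = (31399 + (1/123)*(-194)*(86 - 23862))*11280 = (31399 + (1/123)*(-194)*(-23776))*11280 = (31399 + 4612544/123)*11280 = (8474621/123)*11280 = 31864574960/41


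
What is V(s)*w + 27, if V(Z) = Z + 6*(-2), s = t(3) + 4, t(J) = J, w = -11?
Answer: 82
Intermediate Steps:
s = 7 (s = 3 + 4 = 7)
V(Z) = -12 + Z (V(Z) = Z - 12 = -12 + Z)
V(s)*w + 27 = (-12 + 7)*(-11) + 27 = -5*(-11) + 27 = 55 + 27 = 82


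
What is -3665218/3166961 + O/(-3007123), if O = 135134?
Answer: -1635675065084/1360491609029 ≈ -1.2023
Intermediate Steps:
-3665218/3166961 + O/(-3007123) = -3665218/3166961 + 135134/(-3007123) = -3665218*1/3166961 + 135134*(-1/3007123) = -3665218/3166961 - 135134/3007123 = -1635675065084/1360491609029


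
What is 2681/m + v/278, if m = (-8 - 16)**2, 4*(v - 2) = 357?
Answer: 398939/80064 ≈ 4.9827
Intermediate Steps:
v = 365/4 (v = 2 + (1/4)*357 = 2 + 357/4 = 365/4 ≈ 91.250)
m = 576 (m = (-24)**2 = 576)
2681/m + v/278 = 2681/576 + (365/4)/278 = 2681*(1/576) + (365/4)*(1/278) = 2681/576 + 365/1112 = 398939/80064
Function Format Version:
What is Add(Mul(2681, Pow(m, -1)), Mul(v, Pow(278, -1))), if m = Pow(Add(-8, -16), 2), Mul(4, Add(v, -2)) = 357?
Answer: Rational(398939, 80064) ≈ 4.9827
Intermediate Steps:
v = Rational(365, 4) (v = Add(2, Mul(Rational(1, 4), 357)) = Add(2, Rational(357, 4)) = Rational(365, 4) ≈ 91.250)
m = 576 (m = Pow(-24, 2) = 576)
Add(Mul(2681, Pow(m, -1)), Mul(v, Pow(278, -1))) = Add(Mul(2681, Pow(576, -1)), Mul(Rational(365, 4), Pow(278, -1))) = Add(Mul(2681, Rational(1, 576)), Mul(Rational(365, 4), Rational(1, 278))) = Add(Rational(2681, 576), Rational(365, 1112)) = Rational(398939, 80064)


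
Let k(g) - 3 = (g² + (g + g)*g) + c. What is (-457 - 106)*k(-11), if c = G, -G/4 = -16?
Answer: -242090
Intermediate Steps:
G = 64 (G = -4*(-16) = 64)
c = 64
k(g) = 67 + 3*g² (k(g) = 3 + ((g² + (g + g)*g) + 64) = 3 + ((g² + (2*g)*g) + 64) = 3 + ((g² + 2*g²) + 64) = 3 + (3*g² + 64) = 3 + (64 + 3*g²) = 67 + 3*g²)
(-457 - 106)*k(-11) = (-457 - 106)*(67 + 3*(-11)²) = -563*(67 + 3*121) = -563*(67 + 363) = -563*430 = -242090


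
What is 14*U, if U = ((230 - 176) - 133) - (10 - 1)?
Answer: -1232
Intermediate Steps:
U = -88 (U = (54 - 133) - 1*9 = -79 - 9 = -88)
14*U = 14*(-88) = -1232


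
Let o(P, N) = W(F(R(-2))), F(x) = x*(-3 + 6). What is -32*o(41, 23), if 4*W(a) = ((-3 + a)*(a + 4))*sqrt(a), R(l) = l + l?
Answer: -1920*I*sqrt(3) ≈ -3325.5*I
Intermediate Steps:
R(l) = 2*l
F(x) = 3*x (F(x) = x*3 = 3*x)
W(a) = sqrt(a)*(-3 + a)*(4 + a)/4 (W(a) = (((-3 + a)*(a + 4))*sqrt(a))/4 = (((-3 + a)*(4 + a))*sqrt(a))/4 = (sqrt(a)*(-3 + a)*(4 + a))/4 = sqrt(a)*(-3 + a)*(4 + a)/4)
o(P, N) = 60*I*sqrt(3) (o(P, N) = sqrt(3*(2*(-2)))*(-12 + 3*(2*(-2)) + (3*(2*(-2)))**2)/4 = sqrt(3*(-4))*(-12 + 3*(-4) + (3*(-4))**2)/4 = sqrt(-12)*(-12 - 12 + (-12)**2)/4 = (2*I*sqrt(3))*(-12 - 12 + 144)/4 = (1/4)*(2*I*sqrt(3))*120 = 60*I*sqrt(3))
-32*o(41, 23) = -1920*I*sqrt(3)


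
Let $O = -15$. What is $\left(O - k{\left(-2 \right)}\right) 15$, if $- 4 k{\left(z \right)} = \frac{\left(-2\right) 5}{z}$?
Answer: $- \frac{825}{4} \approx -206.25$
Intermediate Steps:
$k{\left(z \right)} = \frac{5}{2 z}$ ($k{\left(z \right)} = - \frac{\left(-2\right) 5 \frac{1}{z}}{4} = - \frac{\left(-10\right) \frac{1}{z}}{4} = \frac{5}{2 z}$)
$\left(O - k{\left(-2 \right)}\right) 15 = \left(-15 - \frac{5}{2 \left(-2\right)}\right) 15 = \left(-15 - \frac{5}{2} \left(- \frac{1}{2}\right)\right) 15 = \left(-15 - - \frac{5}{4}\right) 15 = \left(-15 + \frac{5}{4}\right) 15 = \left(- \frac{55}{4}\right) 15 = - \frac{825}{4}$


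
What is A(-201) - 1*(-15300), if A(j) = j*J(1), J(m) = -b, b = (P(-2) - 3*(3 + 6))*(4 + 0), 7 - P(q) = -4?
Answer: 2436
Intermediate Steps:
P(q) = 11 (P(q) = 7 - 1*(-4) = 7 + 4 = 11)
b = -64 (b = (11 - 3*(3 + 6))*(4 + 0) = (11 - 3*9)*4 = (11 - 27)*4 = -16*4 = -64)
J(m) = 64 (J(m) = -1*(-64) = 64)
A(j) = 64*j (A(j) = j*64 = 64*j)
A(-201) - 1*(-15300) = 64*(-201) - 1*(-15300) = -12864 + 15300 = 2436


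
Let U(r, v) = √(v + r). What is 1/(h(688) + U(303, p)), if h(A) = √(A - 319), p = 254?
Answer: 1/(√557 + 3*√41) ≈ 0.023359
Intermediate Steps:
U(r, v) = √(r + v)
h(A) = √(-319 + A)
1/(h(688) + U(303, p)) = 1/(√(-319 + 688) + √(303 + 254)) = 1/(√369 + √557) = 1/(3*√41 + √557) = 1/(√557 + 3*√41)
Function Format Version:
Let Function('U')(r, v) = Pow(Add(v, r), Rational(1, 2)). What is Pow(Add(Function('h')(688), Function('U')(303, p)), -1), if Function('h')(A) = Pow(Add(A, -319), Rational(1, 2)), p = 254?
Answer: Pow(Add(Pow(557, Rational(1, 2)), Mul(3, Pow(41, Rational(1, 2)))), -1) ≈ 0.023359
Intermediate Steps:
Function('U')(r, v) = Pow(Add(r, v), Rational(1, 2))
Function('h')(A) = Pow(Add(-319, A), Rational(1, 2))
Pow(Add(Function('h')(688), Function('U')(303, p)), -1) = Pow(Add(Pow(Add(-319, 688), Rational(1, 2)), Pow(Add(303, 254), Rational(1, 2))), -1) = Pow(Add(Pow(369, Rational(1, 2)), Pow(557, Rational(1, 2))), -1) = Pow(Add(Mul(3, Pow(41, Rational(1, 2))), Pow(557, Rational(1, 2))), -1) = Pow(Add(Pow(557, Rational(1, 2)), Mul(3, Pow(41, Rational(1, 2)))), -1)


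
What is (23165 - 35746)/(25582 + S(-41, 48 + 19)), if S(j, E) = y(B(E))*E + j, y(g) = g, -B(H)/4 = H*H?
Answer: 12581/1177511 ≈ 0.010684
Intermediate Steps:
B(H) = -4*H**2 (B(H) = -4*H*H = -4*H**2)
S(j, E) = j - 4*E**3 (S(j, E) = (-4*E**2)*E + j = -4*E**3 + j = j - 4*E**3)
(23165 - 35746)/(25582 + S(-41, 48 + 19)) = (23165 - 35746)/(25582 + (-41 - 4*(48 + 19)**3)) = -12581/(25582 + (-41 - 4*67**3)) = -12581/(25582 + (-41 - 4*300763)) = -12581/(25582 + (-41 - 1203052)) = -12581/(25582 - 1203093) = -12581/(-1177511) = -12581*(-1/1177511) = 12581/1177511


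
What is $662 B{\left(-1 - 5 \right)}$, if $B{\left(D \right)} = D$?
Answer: $-3972$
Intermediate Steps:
$662 B{\left(-1 - 5 \right)} = 662 \left(-1 - 5\right) = 662 \left(-6\right) = -3972$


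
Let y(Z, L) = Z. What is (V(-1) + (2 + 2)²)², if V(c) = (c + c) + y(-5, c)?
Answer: 81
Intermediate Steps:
V(c) = -5 + 2*c (V(c) = (c + c) - 5 = 2*c - 5 = -5 + 2*c)
(V(-1) + (2 + 2)²)² = ((-5 + 2*(-1)) + (2 + 2)²)² = ((-5 - 2) + 4²)² = (-7 + 16)² = 9² = 81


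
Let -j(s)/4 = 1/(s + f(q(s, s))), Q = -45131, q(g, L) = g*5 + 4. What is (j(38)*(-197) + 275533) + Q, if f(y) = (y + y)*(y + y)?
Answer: 17347197376/75291 ≈ 2.3040e+5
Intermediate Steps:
q(g, L) = 4 + 5*g (q(g, L) = 5*g + 4 = 4 + 5*g)
f(y) = 4*y**2 (f(y) = (2*y)*(2*y) = 4*y**2)
j(s) = -4/(s + 4*(4 + 5*s)**2)
(j(38)*(-197) + 275533) + Q = (-4/(38 + 4*(4 + 5*38)**2)*(-197) + 275533) - 45131 = (-4/(38 + 4*(4 + 190)**2)*(-197) + 275533) - 45131 = (-4/(38 + 4*194**2)*(-197) + 275533) - 45131 = (-4/(38 + 4*37636)*(-197) + 275533) - 45131 = (-4/(38 + 150544)*(-197) + 275533) - 45131 = (-4/150582*(-197) + 275533) - 45131 = (-4*1/150582*(-197) + 275533) - 45131 = (-2/75291*(-197) + 275533) - 45131 = (394/75291 + 275533) - 45131 = 20745155497/75291 - 45131 = 17347197376/75291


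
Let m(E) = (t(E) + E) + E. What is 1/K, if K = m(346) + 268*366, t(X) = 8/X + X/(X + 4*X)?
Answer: 865/85444893 ≈ 1.0123e-5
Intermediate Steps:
t(X) = ⅕ + 8/X (t(X) = 8/X + X/((5*X)) = 8/X + X*(1/(5*X)) = 8/X + ⅕ = ⅕ + 8/X)
m(E) = 2*E + (40 + E)/(5*E) (m(E) = ((40 + E)/(5*E) + E) + E = (E + (40 + E)/(5*E)) + E = 2*E + (40 + E)/(5*E))
K = 85444893/865 (K = (⅕ + 2*346 + 8/346) + 268*366 = (⅕ + 692 + 8*(1/346)) + 98088 = (⅕ + 692 + 4/173) + 98088 = 598773/865 + 98088 = 85444893/865 ≈ 98780.)
1/K = 1/(85444893/865) = 865/85444893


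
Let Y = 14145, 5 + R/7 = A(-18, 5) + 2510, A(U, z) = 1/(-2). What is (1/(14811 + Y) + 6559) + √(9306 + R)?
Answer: 189922405/28956 + 5*√4294/2 ≈ 6722.8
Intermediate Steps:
A(U, z) = -½
R = 35063/2 (R = -35 + 7*(-½ + 2510) = -35 + 7*(5019/2) = -35 + 35133/2 = 35063/2 ≈ 17532.)
(1/(14811 + Y) + 6559) + √(9306 + R) = (1/(14811 + 14145) + 6559) + √(9306 + 35063/2) = (1/28956 + 6559) + √(53675/2) = (1/28956 + 6559) + 5*√4294/2 = 189922405/28956 + 5*√4294/2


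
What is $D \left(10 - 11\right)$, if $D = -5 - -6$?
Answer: $-1$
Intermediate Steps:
$D = 1$ ($D = -5 + 6 = 1$)
$D \left(10 - 11\right) = 1 \left(10 - 11\right) = 1 \left(-1\right) = -1$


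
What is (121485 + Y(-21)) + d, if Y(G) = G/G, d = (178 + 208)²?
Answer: 270482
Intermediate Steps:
d = 148996 (d = 386² = 148996)
Y(G) = 1
(121485 + Y(-21)) + d = (121485 + 1) + 148996 = 121486 + 148996 = 270482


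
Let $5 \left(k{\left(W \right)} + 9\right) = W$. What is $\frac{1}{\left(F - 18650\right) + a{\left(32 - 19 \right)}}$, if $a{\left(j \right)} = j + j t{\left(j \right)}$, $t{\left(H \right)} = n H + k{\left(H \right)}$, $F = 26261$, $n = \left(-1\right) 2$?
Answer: $\frac{5}{36014} \approx 0.00013883$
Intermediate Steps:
$k{\left(W \right)} = -9 + \frac{W}{5}$
$n = -2$
$t{\left(H \right)} = -9 - \frac{9 H}{5}$ ($t{\left(H \right)} = - 2 H + \left(-9 + \frac{H}{5}\right) = -9 - \frac{9 H}{5}$)
$a{\left(j \right)} = j + j \left(-9 - \frac{9 j}{5}\right)$
$\frac{1}{\left(F - 18650\right) + a{\left(32 - 19 \right)}} = \frac{1}{\left(26261 - 18650\right) + \frac{\left(32 - 19\right) \left(-40 - 9 \left(32 - 19\right)\right)}{5}} = \frac{1}{7611 + \frac{1}{5} \cdot 13 \left(-40 - 117\right)} = \frac{1}{7611 + \frac{1}{5} \cdot 13 \left(-157\right)} = \frac{1}{7611 - \frac{2041}{5}} = \frac{1}{\frac{36014}{5}} = \frac{5}{36014}$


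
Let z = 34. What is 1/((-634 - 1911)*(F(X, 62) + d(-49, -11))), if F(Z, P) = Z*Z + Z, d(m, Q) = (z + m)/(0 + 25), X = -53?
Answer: -1/7012493 ≈ -1.4260e-7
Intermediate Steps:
d(m, Q) = 34/25 + m/25 (d(m, Q) = (34 + m)/(0 + 25) = (34 + m)/25 = (34 + m)*(1/25) = 34/25 + m/25)
F(Z, P) = Z + Z² (F(Z, P) = Z² + Z = Z + Z²)
1/((-634 - 1911)*(F(X, 62) + d(-49, -11))) = 1/((-634 - 1911)*(-53*(1 - 53) + (34/25 + (1/25)*(-49)))) = 1/(-2545*(-53*(-52) + (34/25 - 49/25))) = 1/(-2545*(2756 - ⅗)) = 1/(-2545*13777/5) = 1/(-7012493) = -1/7012493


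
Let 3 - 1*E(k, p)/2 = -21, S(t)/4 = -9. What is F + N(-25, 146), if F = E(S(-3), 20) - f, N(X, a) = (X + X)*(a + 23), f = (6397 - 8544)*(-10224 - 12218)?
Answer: -48191376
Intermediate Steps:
S(t) = -36 (S(t) = 4*(-9) = -36)
E(k, p) = 48 (E(k, p) = 6 - 2*(-21) = 6 + 42 = 48)
f = 48182974 (f = -2147*(-22442) = 48182974)
N(X, a) = 2*X*(23 + a) (N(X, a) = (2*X)*(23 + a) = 2*X*(23 + a))
F = -48182926 (F = 48 - 1*48182974 = 48 - 48182974 = -48182926)
F + N(-25, 146) = -48182926 + 2*(-25)*(23 + 146) = -48182926 + 2*(-25)*169 = -48182926 - 8450 = -48191376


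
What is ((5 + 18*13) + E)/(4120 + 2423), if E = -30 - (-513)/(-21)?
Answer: 1292/45801 ≈ 0.028209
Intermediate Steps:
E = -381/7 (E = -30 - (-513)*(-1)/21 = -30 - 27*19/21 = -30 - 171/7 = -381/7 ≈ -54.429)
((5 + 18*13) + E)/(4120 + 2423) = ((5 + 18*13) - 381/7)/(4120 + 2423) = ((5 + 234) - 381/7)/6543 = (239 - 381/7)*(1/6543) = (1292/7)*(1/6543) = 1292/45801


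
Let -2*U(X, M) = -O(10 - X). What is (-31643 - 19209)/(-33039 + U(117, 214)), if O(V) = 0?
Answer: 50852/33039 ≈ 1.5392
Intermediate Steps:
U(X, M) = 0 (U(X, M) = -(-1)*0/2 = -½*0 = 0)
(-31643 - 19209)/(-33039 + U(117, 214)) = (-31643 - 19209)/(-33039 + 0) = -50852/(-33039) = -50852*(-1/33039) = 50852/33039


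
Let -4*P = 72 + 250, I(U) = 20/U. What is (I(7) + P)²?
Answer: 1181569/196 ≈ 6028.4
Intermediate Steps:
P = -161/2 (P = -(72 + 250)/4 = -¼*322 = -161/2 ≈ -80.500)
(I(7) + P)² = (20/7 - 161/2)² = (-1087/14)² = 1181569/196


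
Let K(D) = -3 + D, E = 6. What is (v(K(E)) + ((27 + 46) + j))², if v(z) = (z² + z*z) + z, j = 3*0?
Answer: 8836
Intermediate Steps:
j = 0
v(z) = z + 2*z² (v(z) = (z² + z²) + z = 2*z² + z = z + 2*z²)
(v(K(E)) + ((27 + 46) + j))² = ((-3 + 6)*(1 + 2*(-3 + 6)) + ((27 + 46) + 0))² = (3*(1 + 2*3) + (73 + 0))² = (3*(1 + 6) + 73)² = (3*7 + 73)² = (21 + 73)² = 94² = 8836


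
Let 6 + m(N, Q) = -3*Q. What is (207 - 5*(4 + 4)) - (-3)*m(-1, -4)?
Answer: 185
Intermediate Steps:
m(N, Q) = -6 - 3*Q
(207 - 5*(4 + 4)) - (-3)*m(-1, -4) = (207 - 5*(4 + 4)) - (-3)*(-6 - 3*(-4)) = (207 - 5*8) - (-3)*(-6 + 12) = (207 - 1*40) - (-3)*6 = (207 - 40) - 1*(-18) = 167 + 18 = 185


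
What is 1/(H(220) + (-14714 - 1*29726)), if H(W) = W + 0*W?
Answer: -1/44220 ≈ -2.2614e-5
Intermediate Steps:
H(W) = W (H(W) = W + 0 = W)
1/(H(220) + (-14714 - 1*29726)) = 1/(220 + (-14714 - 1*29726)) = 1/(220 + (-14714 - 29726)) = 1/(220 - 44440) = 1/(-44220) = -1/44220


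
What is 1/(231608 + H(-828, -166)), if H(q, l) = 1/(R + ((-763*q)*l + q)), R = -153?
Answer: 104873805/24289612228439 ≈ 4.3176e-6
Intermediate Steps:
H(q, l) = 1/(-153 + q - 763*l*q) (H(q, l) = 1/(-153 + ((-763*q)*l + q)) = 1/(-153 + (-763*l*q + q)) = 1/(-153 + (q - 763*l*q)) = 1/(-153 + q - 763*l*q))
1/(231608 + H(-828, -166)) = 1/(231608 - 1/(153 - 1*(-828) + 763*(-166)*(-828))) = 1/(231608 - 1/(153 + 828 + 104872824)) = 1/(231608 - 1/104873805) = 1/(24289612228439/104873805) = 104873805/24289612228439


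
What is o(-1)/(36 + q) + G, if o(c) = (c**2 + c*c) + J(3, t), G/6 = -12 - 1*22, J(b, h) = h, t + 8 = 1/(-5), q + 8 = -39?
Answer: -11189/55 ≈ -203.44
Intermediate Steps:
q = -47 (q = -8 - 39 = -47)
t = -41/5 (t = -8 + 1/(-5) = -8 - 1/5 = -41/5 ≈ -8.2000)
G = -204 (G = 6*(-12 - 1*22) = 6*(-12 - 22) = 6*(-34) = -204)
o(c) = -41/5 + 2*c**2 (o(c) = (c**2 + c*c) - 41/5 = (c**2 + c**2) - 41/5 = 2*c**2 - 41/5 = -41/5 + 2*c**2)
o(-1)/(36 + q) + G = (-41/5 + 2*(-1)**2)/(36 - 47) - 204 = (-41/5 + 2*1)/(-11) - 204 = (-41/5 + 2)*(-1/11) - 204 = -31/5*(-1/11) - 204 = 31/55 - 204 = -11189/55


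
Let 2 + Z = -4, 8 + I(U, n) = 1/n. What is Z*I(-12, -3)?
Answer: 50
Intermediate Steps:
I(U, n) = -8 + 1/n
Z = -6 (Z = -2 - 4 = -6)
Z*I(-12, -3) = -6*(-8 + 1/(-3)) = -6*(-8 - ⅓) = -6*(-25/3) = 50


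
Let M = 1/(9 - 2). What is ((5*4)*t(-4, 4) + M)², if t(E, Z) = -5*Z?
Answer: 7834401/49 ≈ 1.5989e+5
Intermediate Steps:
M = ⅐ (M = 1/7 = ⅐ ≈ 0.14286)
((5*4)*t(-4, 4) + M)² = ((5*4)*(-5*4) + ⅐)² = (20*(-20) + ⅐)² = (-400 + ⅐)² = (-2799/7)² = 7834401/49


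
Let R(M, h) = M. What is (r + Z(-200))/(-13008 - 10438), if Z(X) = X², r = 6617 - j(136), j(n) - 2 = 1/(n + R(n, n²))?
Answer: -12679279/6377312 ≈ -1.9882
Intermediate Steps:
j(n) = 2 + 1/(2*n) (j(n) = 2 + 1/(n + n) = 2 + 1/(2*n))
r = 1799279/272 (r = 6617 - (2 + (½)/136) = 6617 - (2 + (½)*(1/136)) = 6617 - (2 + 1/272) = 6617 - 1*545/272 = 6617 - 545/272 = 1799279/272 ≈ 6615.0)
(r + Z(-200))/(-13008 - 10438) = (1799279/272 + (-200)²)/(-13008 - 10438) = (1799279/272 + 40000)/(-23446) = (12679279/272)*(-1/23446) = -12679279/6377312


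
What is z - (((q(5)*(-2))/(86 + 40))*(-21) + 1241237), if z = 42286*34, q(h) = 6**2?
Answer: 196475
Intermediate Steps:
q(h) = 36
z = 1437724
z - (((q(5)*(-2))/(86 + 40))*(-21) + 1241237) = 1437724 - (((36*(-2))/(86 + 40))*(-21) + 1241237) = 1437724 - ((-72/126)*(-21) + 1241237) = 1437724 - (((1/126)*(-72))*(-21) + 1241237) = 1437724 - (-4/7*(-21) + 1241237) = 1437724 - (12 + 1241237) = 1437724 - 1*1241249 = 1437724 - 1241249 = 196475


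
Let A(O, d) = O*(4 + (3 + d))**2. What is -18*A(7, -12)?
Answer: -3150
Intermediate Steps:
A(O, d) = O*(7 + d)**2
-18*A(7, -12) = -126*(7 - 12)**2 = -126*(-5)**2 = -126*25 = -18*175 = -3150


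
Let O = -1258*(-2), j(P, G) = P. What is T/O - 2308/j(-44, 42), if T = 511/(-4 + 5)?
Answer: 1457353/27676 ≈ 52.658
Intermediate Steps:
O = 2516
T = 511 (T = 511/1 = 1*511 = 511)
T/O - 2308/j(-44, 42) = 511/2516 - 2308/(-44) = 511*(1/2516) - 2308*(-1/44) = 511/2516 + 577/11 = 1457353/27676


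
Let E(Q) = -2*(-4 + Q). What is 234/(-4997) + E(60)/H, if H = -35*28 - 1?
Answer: 330110/4902057 ≈ 0.067341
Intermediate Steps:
H = -981 (H = -980 - 1 = -981)
E(Q) = 8 - 2*Q
234/(-4997) + E(60)/H = 234/(-4997) + (8 - 2*60)/(-981) = 234*(-1/4997) + (8 - 120)*(-1/981) = -234/4997 - 112*(-1/981) = -234/4997 + 112/981 = 330110/4902057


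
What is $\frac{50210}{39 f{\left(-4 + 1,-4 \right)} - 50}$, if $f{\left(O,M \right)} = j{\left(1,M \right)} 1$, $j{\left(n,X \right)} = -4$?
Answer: $- \frac{25105}{103} \approx -243.74$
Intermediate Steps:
$f{\left(O,M \right)} = -4$ ($f{\left(O,M \right)} = \left(-4\right) 1 = -4$)
$\frac{50210}{39 f{\left(-4 + 1,-4 \right)} - 50} = \frac{50210}{39 \left(-4\right) - 50} = \frac{50210}{-156 - 50} = \frac{50210}{-206} = 50210 \left(- \frac{1}{206}\right) = - \frac{25105}{103}$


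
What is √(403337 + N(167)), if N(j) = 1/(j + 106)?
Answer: √30060303546/273 ≈ 635.09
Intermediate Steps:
N(j) = 1/(106 + j)
√(403337 + N(167)) = √(403337 + 1/(106 + 167)) = √(403337 + 1/273) = √(110111002/273) = √30060303546/273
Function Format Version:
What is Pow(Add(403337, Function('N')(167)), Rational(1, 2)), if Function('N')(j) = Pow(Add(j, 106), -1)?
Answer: Mul(Rational(1, 273), Pow(30060303546, Rational(1, 2))) ≈ 635.09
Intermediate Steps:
Function('N')(j) = Pow(Add(106, j), -1)
Pow(Add(403337, Function('N')(167)), Rational(1, 2)) = Pow(Add(403337, Pow(Add(106, 167), -1)), Rational(1, 2)) = Pow(Add(403337, Pow(273, -1)), Rational(1, 2)) = Pow(Add(403337, Rational(1, 273)), Rational(1, 2)) = Pow(Rational(110111002, 273), Rational(1, 2)) = Mul(Rational(1, 273), Pow(30060303546, Rational(1, 2)))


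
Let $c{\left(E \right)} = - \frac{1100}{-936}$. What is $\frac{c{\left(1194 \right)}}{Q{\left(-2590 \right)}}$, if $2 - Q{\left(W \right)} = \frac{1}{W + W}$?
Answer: $\frac{712250}{1212237} \approx 0.58755$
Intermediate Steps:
$Q{\left(W \right)} = 2 - \frac{1}{2 W}$ ($Q{\left(W \right)} = 2 - \frac{1}{W + W} = 2 - \frac{1}{2 W}$)
$c{\left(E \right)} = \frac{275}{234}$ ($c{\left(E \right)} = \left(-1100\right) \left(- \frac{1}{936}\right) = \frac{275}{234}$)
$\frac{c{\left(1194 \right)}}{Q{\left(-2590 \right)}} = \frac{275}{234 \left(2 - \frac{1}{2 \left(-2590\right)}\right)} = \frac{275}{234 \left(2 - - \frac{1}{5180}\right)} = \frac{275}{234 \left(2 + \frac{1}{5180}\right)} = \frac{275}{234 \cdot \frac{10361}{5180}} = \frac{275}{234} \cdot \frac{5180}{10361} = \frac{712250}{1212237}$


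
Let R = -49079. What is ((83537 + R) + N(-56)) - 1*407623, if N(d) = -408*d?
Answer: -350317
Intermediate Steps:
((83537 + R) + N(-56)) - 1*407623 = ((83537 - 49079) - 408*(-56)) - 1*407623 = (34458 + 22848) - 407623 = 57306 - 407623 = -350317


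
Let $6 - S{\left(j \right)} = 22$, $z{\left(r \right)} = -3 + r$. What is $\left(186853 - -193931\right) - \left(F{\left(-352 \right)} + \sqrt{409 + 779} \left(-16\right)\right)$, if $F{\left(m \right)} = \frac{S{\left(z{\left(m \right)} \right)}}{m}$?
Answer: $\frac{8377247}{22} + 96 \sqrt{33} \approx 3.8134 \cdot 10^{5}$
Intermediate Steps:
$S{\left(j \right)} = -16$ ($S{\left(j \right)} = 6 - 22 = -16$)
$F{\left(m \right)} = - \frac{16}{m}$
$\left(186853 - -193931\right) - \left(F{\left(-352 \right)} + \sqrt{409 + 779} \left(-16\right)\right) = \left(186853 - -193931\right) - \left(- \frac{16}{-352} + \sqrt{409 + 779} \left(-16\right)\right) = \left(186853 + 193931\right) - \left(\left(-16\right) \left(- \frac{1}{352}\right) + \sqrt{1188} \left(-16\right)\right) = 380784 - \left(\frac{1}{22} + 6 \sqrt{33} \left(-16\right)\right) = 380784 - \left(\frac{1}{22} - 96 \sqrt{33}\right) = \frac{8377247}{22} + 96 \sqrt{33}$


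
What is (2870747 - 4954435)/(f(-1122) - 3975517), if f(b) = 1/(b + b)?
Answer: 4675795872/8921060149 ≈ 0.52413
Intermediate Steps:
f(b) = 1/(2*b)
(2870747 - 4954435)/(f(-1122) - 3975517) = (2870747 - 4954435)/((½)/(-1122) - 3975517) = -2083688/((½)*(-1/1122) - 3975517) = -2083688/(-1/2244 - 3975517) = -2083688/(-8921060149/2244) = -2083688*(-2244/8921060149) = 4675795872/8921060149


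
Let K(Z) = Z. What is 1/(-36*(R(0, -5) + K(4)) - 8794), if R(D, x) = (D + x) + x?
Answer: -1/8578 ≈ -0.00011658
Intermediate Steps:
R(D, x) = D + 2*x
1/(-36*(R(0, -5) + K(4)) - 8794) = 1/(-36*((0 + 2*(-5)) + 4) - 8794) = 1/(-36*((0 - 10) + 4) - 8794) = 1/(-36*(-10 + 4) - 8794) = 1/(-36*(-6) - 8794) = 1/(216 - 8794) = 1/(-8578) = -1/8578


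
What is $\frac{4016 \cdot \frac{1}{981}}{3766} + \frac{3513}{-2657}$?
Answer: $- \frac{6483959143}{4908071511} \approx -1.3211$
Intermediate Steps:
$\frac{4016 \cdot \frac{1}{981}}{3766} + \frac{3513}{-2657} = 4016 \cdot \frac{1}{981} \cdot \frac{1}{3766} + 3513 \left(- \frac{1}{2657}\right) = \frac{4016}{981} \cdot \frac{1}{3766} - \frac{3513}{2657} = \frac{2008}{1847223} - \frac{3513}{2657} = - \frac{6483959143}{4908071511}$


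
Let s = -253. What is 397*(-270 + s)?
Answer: -207631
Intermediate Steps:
397*(-270 + s) = 397*(-270 - 253) = 397*(-523) = -207631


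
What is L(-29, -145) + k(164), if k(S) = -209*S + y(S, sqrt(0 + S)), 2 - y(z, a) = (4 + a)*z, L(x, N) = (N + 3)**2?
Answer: -14766 - 328*sqrt(41) ≈ -16866.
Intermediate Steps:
L(x, N) = (3 + N)**2
y(z, a) = 2 - z*(4 + a) (y(z, a) = 2 - (4 + a)*z = 2 - z*(4 + a))
k(S) = 2 - S**(3/2) - 213*S (k(S) = -209*S + (2 - 4*S - sqrt(0 + S)*S) = -209*S + (2 - 4*S - sqrt(S)*S) = -209*S + (2 - 4*S - S**(3/2)) = -209*S + (2 - S**(3/2) - 4*S) = 2 - S**(3/2) - 213*S)
L(-29, -145) + k(164) = (3 - 145)**2 + (2 - 164**(3/2) - 213*164) = (-142)**2 + (2 - 328*sqrt(41) - 34932) = 20164 + (2 - 328*sqrt(41) - 34932) = 20164 + (-34930 - 328*sqrt(41)) = -14766 - 328*sqrt(41)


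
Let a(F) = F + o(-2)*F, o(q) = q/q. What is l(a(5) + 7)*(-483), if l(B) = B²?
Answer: -139587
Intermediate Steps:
o(q) = 1
a(F) = 2*F (a(F) = F + 1*F = F + F = 2*F)
l(a(5) + 7)*(-483) = (2*5 + 7)²*(-483) = (10 + 7)²*(-483) = 17²*(-483) = 289*(-483) = -139587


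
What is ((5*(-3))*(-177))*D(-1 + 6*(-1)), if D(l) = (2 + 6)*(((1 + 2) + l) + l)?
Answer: -233640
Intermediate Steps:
D(l) = 24 + 16*l (D(l) = 8*((3 + l) + l) = 8*(3 + 2*l) = 24 + 16*l)
((5*(-3))*(-177))*D(-1 + 6*(-1)) = ((5*(-3))*(-177))*(24 + 16*(-1 + 6*(-1))) = (-15*(-177))*(24 + 16*(-1 - 6)) = 2655*(24 + 16*(-7)) = 2655*(24 - 112) = 2655*(-88) = -233640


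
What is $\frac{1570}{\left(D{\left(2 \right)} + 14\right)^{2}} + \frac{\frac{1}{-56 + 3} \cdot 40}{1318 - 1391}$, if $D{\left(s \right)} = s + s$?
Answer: $\frac{3043645}{626778} \approx 4.856$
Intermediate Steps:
$D{\left(s \right)} = 2 s$
$\frac{1570}{\left(D{\left(2 \right)} + 14\right)^{2}} + \frac{\frac{1}{-56 + 3} \cdot 40}{1318 - 1391} = \frac{1570}{\left(2 \cdot 2 + 14\right)^{2}} + \frac{\frac{1}{-56 + 3} \cdot 40}{1318 - 1391} = \frac{1570}{\left(4 + 14\right)^{2}} + \frac{\frac{1}{-53} \cdot 40}{1318 - 1391} = \frac{1570}{18^{2}} + \frac{\left(- \frac{1}{53}\right) 40}{-73} = \frac{1570}{324} - - \frac{40}{3869} = 1570 \cdot \frac{1}{324} + \frac{40}{3869} = \frac{785}{162} + \frac{40}{3869} = \frac{3043645}{626778}$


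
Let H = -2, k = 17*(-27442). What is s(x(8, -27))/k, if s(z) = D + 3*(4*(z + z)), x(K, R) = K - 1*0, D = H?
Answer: -95/233257 ≈ -0.00040728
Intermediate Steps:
k = -466514
D = -2
x(K, R) = K (x(K, R) = K + 0 = K)
s(z) = -2 + 24*z (s(z) = -2 + 3*(4*(z + z)) = -2 + 3*(4*(2*z)) = -2 + 3*(8*z) = -2 + 24*z)
s(x(8, -27))/k = (-2 + 24*8)/(-466514) = (-2 + 192)*(-1/466514) = 190*(-1/466514) = -95/233257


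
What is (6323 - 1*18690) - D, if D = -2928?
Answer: -9439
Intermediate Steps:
(6323 - 1*18690) - D = (6323 - 1*18690) - 1*(-2928) = (6323 - 18690) + 2928 = -12367 + 2928 = -9439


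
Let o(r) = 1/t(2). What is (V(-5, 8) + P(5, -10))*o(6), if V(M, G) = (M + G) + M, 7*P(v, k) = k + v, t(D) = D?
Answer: -19/14 ≈ -1.3571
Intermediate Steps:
P(v, k) = k/7 + v/7 (P(v, k) = (k + v)/7 = k/7 + v/7)
V(M, G) = G + 2*M (V(M, G) = (G + M) + M = G + 2*M)
o(r) = 1/2
(V(-5, 8) + P(5, -10))*o(6) = ((8 + 2*(-5)) + ((1/7)*(-10) + (1/7)*5))*(1/2) = ((8 - 10) + (-10/7 + 5/7))*(1/2) = (-2 - 5/7)*(1/2) = -19/7*1/2 = -19/14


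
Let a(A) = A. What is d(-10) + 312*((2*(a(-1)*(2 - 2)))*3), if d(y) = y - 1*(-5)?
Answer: -5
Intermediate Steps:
d(y) = 5 + y (d(y) = y + 5 = 5 + y)
d(-10) + 312*((2*(a(-1)*(2 - 2)))*3) = (5 - 10) + 312*((2*(-(2 - 2)))*3) = -5 + 312*((2*(-1*0))*3) = -5 + 312*((2*0)*3) = -5 + 312*(0*3) = -5 + 312*0 = -5 + 0 = -5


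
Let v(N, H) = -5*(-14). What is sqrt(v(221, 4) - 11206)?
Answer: 8*I*sqrt(174) ≈ 105.53*I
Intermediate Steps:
v(N, H) = 70
sqrt(v(221, 4) - 11206) = sqrt(70 - 11206) = sqrt(-11136) = 8*I*sqrt(174)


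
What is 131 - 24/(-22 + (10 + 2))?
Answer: 667/5 ≈ 133.40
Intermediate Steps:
131 - 24/(-22 + (10 + 2)) = 131 - 24/(-22 + 12) = 131 - 24/(-10) = 131 - 1/10*(-24) = 131 + 12/5 = 667/5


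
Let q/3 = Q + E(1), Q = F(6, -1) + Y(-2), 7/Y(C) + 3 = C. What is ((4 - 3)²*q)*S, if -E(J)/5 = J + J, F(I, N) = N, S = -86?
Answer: 15996/5 ≈ 3199.2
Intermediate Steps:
E(J) = -10*J (E(J) = -5*(J + J) = -10*J)
Y(C) = 7/(-3 + C)
Q = -12/5 (Q = -1 + 7/(-3 - 2) = -1 + 7/(-5) = -1 + 7*(-⅕) = -1 - 7/5 = -12/5 ≈ -2.4000)
q = -186/5 (q = 3*(-12/5 - 10*1) = 3*(-12/5 - 10) = 3*(-62/5) = -186/5 ≈ -37.200)
((4 - 3)²*q)*S = ((4 - 3)²*(-186/5))*(-86) = (1²*(-186/5))*(-86) = (1*(-186/5))*(-86) = -186/5*(-86) = 15996/5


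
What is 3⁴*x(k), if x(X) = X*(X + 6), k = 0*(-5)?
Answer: 0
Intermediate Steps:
k = 0
x(X) = X*(6 + X)
3⁴*x(k) = 3⁴*(0*(6 + 0)) = 81*(0*6) = 81*0 = 0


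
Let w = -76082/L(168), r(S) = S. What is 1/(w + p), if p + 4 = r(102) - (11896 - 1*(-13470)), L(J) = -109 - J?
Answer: -277/6923154 ≈ -4.0011e-5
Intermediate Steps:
w = 76082/277 (w = -76082/(-109 - 1*168) = -76082/(-109 - 168) = -76082/(-277) = -76082*(-1/277) = 76082/277 ≈ 274.66)
p = -25268 (p = -4 + (102 - (11896 - 1*(-13470))) = -4 + (102 - (11896 + 13470)) = -4 + (102 - 1*25366) = -4 + (102 - 25366) = -4 - 25264 = -25268)
1/(w + p) = 1/(76082/277 - 25268) = 1/(-6923154/277) = -277/6923154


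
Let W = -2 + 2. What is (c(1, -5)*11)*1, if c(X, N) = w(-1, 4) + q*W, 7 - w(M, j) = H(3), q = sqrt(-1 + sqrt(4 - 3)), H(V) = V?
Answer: 44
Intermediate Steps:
q = 0 (q = sqrt(-1 + sqrt(1)) = sqrt(-1 + 1) = sqrt(0) = 0)
w(M, j) = 4 (w(M, j) = 7 - 1*3 = 7 - 3 = 4)
W = 0
c(X, N) = 4 (c(X, N) = 4 + 0*0 = 4 + 0 = 4)
(c(1, -5)*11)*1 = (4*11)*1 = 44*1 = 44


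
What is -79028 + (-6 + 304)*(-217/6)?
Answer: -269417/3 ≈ -89806.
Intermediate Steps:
-79028 + (-6 + 304)*(-217/6) = -79028 + 298*(-217*1/6) = -79028 + 298*(-217/6) = -79028 - 32333/3 = -269417/3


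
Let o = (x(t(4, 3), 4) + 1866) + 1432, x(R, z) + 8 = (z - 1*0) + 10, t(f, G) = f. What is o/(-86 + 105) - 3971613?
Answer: -75457343/19 ≈ -3.9714e+6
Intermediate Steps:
x(R, z) = 2 + z (x(R, z) = -8 + ((z - 1*0) + 10) = -8 + ((z + 0) + 10) = -8 + (z + 10) = -8 + (10 + z) = 2 + z)
o = 3304 (o = ((2 + 4) + 1866) + 1432 = (6 + 1866) + 1432 = 1872 + 1432 = 3304)
o/(-86 + 105) - 3971613 = 3304/(-86 + 105) - 3971613 = 3304/19 - 3971613 = -75457343/19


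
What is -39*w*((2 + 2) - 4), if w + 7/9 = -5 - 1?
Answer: 0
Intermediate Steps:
w = -61/9 (w = -7/9 + (-5 - 1) = -7/9 - 6 = -61/9 ≈ -6.7778)
-39*w*((2 + 2) - 4) = -(-793)*((2 + 2) - 4)/3 = -(-793)*(4 - 4)/3 = -(-793)*0/3 = -39*0 = 0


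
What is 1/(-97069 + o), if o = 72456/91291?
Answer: -91291/8861453623 ≈ -1.0302e-5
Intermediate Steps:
o = 72456/91291 (o = 72456*(1/91291) = 72456/91291 ≈ 0.79368)
1/(-97069 + o) = 1/(-97069 + 72456/91291) = 1/(-8861453623/91291) = -91291/8861453623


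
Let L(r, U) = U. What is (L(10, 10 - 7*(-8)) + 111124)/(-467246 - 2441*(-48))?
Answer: -55595/175039 ≈ -0.31762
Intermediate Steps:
(L(10, 10 - 7*(-8)) + 111124)/(-467246 - 2441*(-48)) = ((10 - 7*(-8)) + 111124)/(-467246 - 2441*(-48)) = ((10 + 56) + 111124)/(-467246 + 117168) = (66 + 111124)/(-350078) = 111190*(-1/350078) = -55595/175039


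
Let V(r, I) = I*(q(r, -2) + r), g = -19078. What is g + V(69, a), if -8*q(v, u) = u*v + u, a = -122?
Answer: -29631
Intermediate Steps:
q(v, u) = -u/8 - u*v/8 (q(v, u) = -(u*v + u)/8 = -(u + u*v)/8 = -u/8 - u*v/8)
V(r, I) = I*(1/4 + 5*r/4) (V(r, I) = I*(-1/8*(-2)*(1 + r) + r) = I*((1/4 + r/4) + r) = I*(1/4 + 5*r/4))
g + V(69, a) = -19078 + (1/4)*(-122)*(1 + 5*69) = -19078 + (1/4)*(-122)*(1 + 345) = -19078 + (1/4)*(-122)*346 = -19078 - 10553 = -29631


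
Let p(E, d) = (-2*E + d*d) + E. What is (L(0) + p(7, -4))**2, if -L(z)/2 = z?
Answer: 81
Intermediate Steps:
L(z) = -2*z
p(E, d) = d**2 - E (p(E, d) = (-2*E + d**2) + E = (d**2 - 2*E) + E = d**2 - E)
(L(0) + p(7, -4))**2 = (-2*0 + ((-4)**2 - 1*7))**2 = (0 + (16 - 7))**2 = (0 + 9)**2 = 9**2 = 81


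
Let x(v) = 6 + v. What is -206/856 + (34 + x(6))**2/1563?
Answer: 744659/668964 ≈ 1.1132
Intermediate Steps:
-206/856 + (34 + x(6))**2/1563 = -206/856 + (34 + (6 + 6))**2/1563 = -206*1/856 + (34 + 12)**2*(1/1563) = -103/428 + 46**2*(1/1563) = -103/428 + 2116*(1/1563) = -103/428 + 2116/1563 = 744659/668964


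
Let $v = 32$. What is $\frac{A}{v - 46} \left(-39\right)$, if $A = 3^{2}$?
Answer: $\frac{351}{14} \approx 25.071$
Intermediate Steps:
$A = 9$
$\frac{A}{v - 46} \left(-39\right) = \frac{1}{32 - 46} \cdot 9 \left(-39\right) = \frac{1}{-14} \cdot 9 \left(-39\right) = \left(- \frac{1}{14}\right) 9 \left(-39\right) = \left(- \frac{9}{14}\right) \left(-39\right) = \frac{351}{14}$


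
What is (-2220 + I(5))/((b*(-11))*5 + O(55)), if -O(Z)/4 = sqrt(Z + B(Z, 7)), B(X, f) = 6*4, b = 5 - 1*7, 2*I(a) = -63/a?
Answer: -81631/3612 - 7421*sqrt(79)/9030 ≈ -29.904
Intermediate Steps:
I(a) = -63/(2*a) (I(a) = (-63/a)/2 = -63/(2*a))
b = -2 (b = 5 - 7 = -2)
B(X, f) = 24
O(Z) = -4*sqrt(24 + Z) (O(Z) = -4*sqrt(Z + 24) = -4*sqrt(24 + Z))
(-2220 + I(5))/((b*(-11))*5 + O(55)) = (-2220 - 63/2/5)/(-2*(-11)*5 - 4*sqrt(24 + 55)) = (-2220 - 63/2*1/5)/(22*5 - 4*sqrt(79)) = (-2220 - 63/10)/(110 - 4*sqrt(79)) = -22263/(10*(110 - 4*sqrt(79)))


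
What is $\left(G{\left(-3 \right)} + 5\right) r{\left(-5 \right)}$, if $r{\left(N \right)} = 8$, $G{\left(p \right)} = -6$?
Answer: $-8$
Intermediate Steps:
$\left(G{\left(-3 \right)} + 5\right) r{\left(-5 \right)} = \left(-6 + 5\right) 8 = \left(-1\right) 8 = -8$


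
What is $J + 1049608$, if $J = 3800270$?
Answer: $4849878$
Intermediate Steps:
$J + 1049608 = 3800270 + 1049608 = 4849878$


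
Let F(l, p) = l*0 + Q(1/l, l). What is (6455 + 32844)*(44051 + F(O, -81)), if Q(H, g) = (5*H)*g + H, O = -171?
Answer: 296061963925/171 ≈ 1.7314e+9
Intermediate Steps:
Q(H, g) = H + 5*H*g (Q(H, g) = 5*H*g + H = H + 5*H*g)
F(l, p) = (1 + 5*l)/l (F(l, p) = l*0 + (1 + 5*l)/l = 0 + (1 + 5*l)/l = (1 + 5*l)/l)
(6455 + 32844)*(44051 + F(O, -81)) = (6455 + 32844)*(44051 + (5 + 1/(-171))) = 39299*(44051 + (5 - 1/171)) = 39299*(44051 + 854/171) = 39299*(7533575/171) = 296061963925/171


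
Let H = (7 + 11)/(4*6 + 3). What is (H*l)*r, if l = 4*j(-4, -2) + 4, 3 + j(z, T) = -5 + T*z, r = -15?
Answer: -40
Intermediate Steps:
j(z, T) = -8 + T*z (j(z, T) = -3 + (-5 + T*z) = -8 + T*z)
H = ⅔ (H = 18/(24 + 3) = 18/27 = 18*(1/27) = ⅔ ≈ 0.66667)
l = 4 (l = 4*(-8 - 2*(-4)) + 4 = 4*(-8 + 8) + 4 = 4*0 + 4 = 0 + 4 = 4)
(H*l)*r = ((⅔)*4)*(-15) = (8/3)*(-15) = -40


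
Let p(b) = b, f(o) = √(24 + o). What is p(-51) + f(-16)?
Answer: -51 + 2*√2 ≈ -48.172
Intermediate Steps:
p(-51) + f(-16) = -51 + √(24 - 16) = -51 + √8 = -51 + 2*√2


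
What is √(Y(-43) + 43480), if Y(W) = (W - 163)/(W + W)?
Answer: √80398949/43 ≈ 208.52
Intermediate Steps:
Y(W) = (-163 + W)/(2*W) (Y(W) = (-163 + W)/((2*W)) = (-163 + W)*(1/(2*W)) = (-163 + W)/(2*W))
√(Y(-43) + 43480) = √((½)*(-163 - 43)/(-43) + 43480) = √((½)*(-1/43)*(-206) + 43480) = √(103/43 + 43480) = √(1869743/43) = √80398949/43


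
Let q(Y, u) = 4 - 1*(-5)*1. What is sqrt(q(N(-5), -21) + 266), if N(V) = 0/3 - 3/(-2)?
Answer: 5*sqrt(11) ≈ 16.583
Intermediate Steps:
N(V) = 3/2 (N(V) = 0*(1/3) - 3*(-1/2) = 0 + 3/2 = 3/2)
q(Y, u) = 9 (q(Y, u) = 4 + 5*1 = 4 + 5 = 9)
sqrt(q(N(-5), -21) + 266) = sqrt(9 + 266) = sqrt(275) = 5*sqrt(11)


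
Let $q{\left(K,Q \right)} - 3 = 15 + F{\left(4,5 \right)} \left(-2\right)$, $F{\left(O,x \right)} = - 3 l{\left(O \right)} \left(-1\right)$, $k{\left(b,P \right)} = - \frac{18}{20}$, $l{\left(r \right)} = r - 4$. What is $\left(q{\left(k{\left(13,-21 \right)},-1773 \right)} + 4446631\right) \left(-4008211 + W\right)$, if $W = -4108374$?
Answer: $-36091604573665$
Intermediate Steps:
$l{\left(r \right)} = -4 + r$
$k{\left(b,P \right)} = - \frac{9}{10}$ ($k{\left(b,P \right)} = \left(-18\right) \frac{1}{20} = - \frac{9}{10}$)
$F{\left(O,x \right)} = -12 + 3 O$ ($F{\left(O,x \right)} = - 3 \left(-4 + O\right) \left(-1\right) = \left(12 - 3 O\right) \left(-1\right) = -12 + 3 O$)
$q{\left(K,Q \right)} = 18$ ($q{\left(K,Q \right)} = 3 + \left(15 + \left(-12 + 3 \cdot 4\right) \left(-2\right)\right) = 3 + \left(15 + \left(-12 + 12\right) \left(-2\right)\right) = 3 + \left(15 + 0 \left(-2\right)\right) = 3 + \left(15 + 0\right) = 3 + 15 = 18$)
$\left(q{\left(k{\left(13,-21 \right)},-1773 \right)} + 4446631\right) \left(-4008211 + W\right) = \left(18 + 4446631\right) \left(-4008211 - 4108374\right) = 4446649 \left(-8116585\right) = -36091604573665$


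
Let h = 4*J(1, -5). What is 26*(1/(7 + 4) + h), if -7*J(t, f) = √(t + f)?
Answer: 26/11 - 208*I/7 ≈ 2.3636 - 29.714*I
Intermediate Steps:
J(t, f) = -√(f + t)/7 (J(t, f) = -√(t + f)/7 = -√(f + t)/7)
h = -8*I/7 (h = 4*(-√(-5 + 1)/7) = 4*(-2*I/7) = -8*I/7 ≈ -1.1429*I)
26*(1/(7 + 4) + h) = 26*(1/(7 + 4) - 8*I/7) = 26*(1/11 - 8*I/7) = 26/11 - 208*I/7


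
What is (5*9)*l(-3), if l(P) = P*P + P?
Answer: 270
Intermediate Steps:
l(P) = P + P**2 (l(P) = P**2 + P = P + P**2)
(5*9)*l(-3) = (5*9)*(-3*(1 - 3)) = 45*(-3*(-2)) = 45*6 = 270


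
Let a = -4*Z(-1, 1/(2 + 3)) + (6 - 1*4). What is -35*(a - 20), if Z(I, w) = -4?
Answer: 70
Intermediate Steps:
a = 18 (a = -4*(-4) + (6 - 1*4) = 16 + (6 - 4) = 16 + 2 = 18)
-35*(a - 20) = -35*(18 - 20) = -35*(-2) = 70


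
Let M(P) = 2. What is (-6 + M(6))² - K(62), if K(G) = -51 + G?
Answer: 5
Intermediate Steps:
(-6 + M(6))² - K(62) = (-6 + 2)² - (-51 + 62) = (-4)² - 1*11 = 16 - 11 = 5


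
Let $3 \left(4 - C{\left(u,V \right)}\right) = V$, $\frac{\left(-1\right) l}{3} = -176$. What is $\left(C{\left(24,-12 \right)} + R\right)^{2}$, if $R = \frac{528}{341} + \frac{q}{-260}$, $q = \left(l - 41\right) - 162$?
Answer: $\frac{1058841}{15376} \approx 68.863$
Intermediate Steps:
$l = 528$ ($l = \left(-3\right) \left(-176\right) = 528$)
$C{\left(u,V \right)} = 4 - \frac{V}{3}$
$q = 325$ ($q = \left(528 - 41\right) - 162 = 487 - 162 = 325$)
$R = \frac{37}{124}$ ($R = \frac{528}{341} + \frac{325}{-260} = 528 \cdot \frac{1}{341} + 325 \left(- \frac{1}{260}\right) = \frac{48}{31} - \frac{5}{4} = \frac{37}{124} \approx 0.29839$)
$\left(C{\left(24,-12 \right)} + R\right)^{2} = \left(\left(4 - -4\right) + \frac{37}{124}\right)^{2} = \left(\left(4 + 4\right) + \frac{37}{124}\right)^{2} = \left(8 + \frac{37}{124}\right)^{2} = \left(\frac{1029}{124}\right)^{2} = \frac{1058841}{15376}$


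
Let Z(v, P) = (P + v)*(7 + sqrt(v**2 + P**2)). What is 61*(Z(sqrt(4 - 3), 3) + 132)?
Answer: 9760 + 244*sqrt(10) ≈ 10532.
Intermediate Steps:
Z(v, P) = (7 + sqrt(P**2 + v**2))*(P + v) (Z(v, P) = (P + v)*(7 + sqrt(P**2 + v**2)) = (7 + sqrt(P**2 + v**2))*(P + v))
61*(Z(sqrt(4 - 3), 3) + 132) = 61*((7*3 + 7*sqrt(4 - 3) + 3*sqrt(3**2 + (sqrt(4 - 3))**2) + sqrt(4 - 3)*sqrt(3**2 + (sqrt(4 - 3))**2)) + 132) = 61*((21 + 7*sqrt(1) + 3*sqrt(9 + (sqrt(1))**2) + sqrt(1)*sqrt(9 + (sqrt(1))**2)) + 132) = 61*((21 + 7*1 + 3*sqrt(9 + 1**2) + 1*sqrt(9 + 1**2)) + 132) = 61*((21 + 7 + 3*sqrt(9 + 1) + 1*sqrt(9 + 1)) + 132) = 61*((21 + 7 + 3*sqrt(10) + 1*sqrt(10)) + 132) = 61*((21 + 7 + 3*sqrt(10) + sqrt(10)) + 132) = 61*((28 + 4*sqrt(10)) + 132) = 61*(160 + 4*sqrt(10)) = 9760 + 244*sqrt(10)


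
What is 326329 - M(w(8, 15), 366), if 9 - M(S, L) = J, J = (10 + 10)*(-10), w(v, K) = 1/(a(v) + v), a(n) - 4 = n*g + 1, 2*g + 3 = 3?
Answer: 326120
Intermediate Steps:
g = 0 (g = -3/2 + (½)*3 = -3/2 + 3/2 = 0)
a(n) = 5 (a(n) = 4 + (n*0 + 1) = 4 + (0 + 1) = 4 + 1 = 5)
w(v, K) = 1/(5 + v)
J = -200 (J = 20*(-10) = -200)
M(S, L) = 209 (M(S, L) = 9 - 1*(-200) = 9 + 200 = 209)
326329 - M(w(8, 15), 366) = 326329 - 1*209 = 326329 - 209 = 326120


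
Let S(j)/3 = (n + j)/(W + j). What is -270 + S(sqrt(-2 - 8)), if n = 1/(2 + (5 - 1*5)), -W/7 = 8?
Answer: -424737/1573 - 339*I*sqrt(10)/6292 ≈ -270.02 - 0.17038*I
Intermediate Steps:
W = -56 (W = -7*8 = -56)
n = 1/2 (n = 1/(2 + (5 - 5)) = 1/(2 + 0) = 1/2 ≈ 0.50000)
S(j) = 3*(1/2 + j)/(-56 + j) (S(j) = 3*((1/2 + j)/(-56 + j)) = 3*(1/2 + j)/(-56 + j))
-270 + S(sqrt(-2 - 8)) = -270 + 3*(1 + 2*sqrt(-2 - 8))/(2*(-56 + sqrt(-2 - 8))) = -270 + 3*(1 + 2*sqrt(-10))/(2*(-56 + sqrt(-10))) = -270 + 3*(1 + 2*(I*sqrt(10)))/(2*(-56 + I*sqrt(10))) = -270 + 3*(1 + 2*I*sqrt(10))/(2*(-56 + I*sqrt(10)))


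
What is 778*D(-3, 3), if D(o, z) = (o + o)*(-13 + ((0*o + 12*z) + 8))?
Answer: -144708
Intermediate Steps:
D(o, z) = 2*o*(-5 + 12*z) (D(o, z) = (2*o)*(-13 + ((0 + 12*z) + 8)) = (2*o)*(-13 + (12*z + 8)) = (2*o)*(-13 + (8 + 12*z)) = (2*o)*(-5 + 12*z) = 2*o*(-5 + 12*z))
778*D(-3, 3) = 778*(2*(-3)*(-5 + 12*3)) = 778*(2*(-3)*(-5 + 36)) = 778*(2*(-3)*31) = 778*(-186) = -144708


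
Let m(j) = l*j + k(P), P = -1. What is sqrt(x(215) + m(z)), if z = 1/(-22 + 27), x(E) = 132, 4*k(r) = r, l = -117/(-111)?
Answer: sqrt(18065435)/370 ≈ 11.487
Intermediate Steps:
l = 39/37 (l = -117*(-1/111) = 39/37 ≈ 1.0541)
k(r) = r/4
z = 1/5 ≈ 0.20000
m(j) = -1/4 + 39*j/37 (m(j) = 39*j/37 + (1/4)*(-1) = 39*j/37 - 1/4 = -1/4 + 39*j/37)
sqrt(x(215) + m(z)) = sqrt(132 + (-1/4 + (39/37)*(1/5))) = sqrt(132 + (-1/4 + 39/185)) = sqrt(132 - 29/740) = sqrt(97651/740) = sqrt(18065435)/370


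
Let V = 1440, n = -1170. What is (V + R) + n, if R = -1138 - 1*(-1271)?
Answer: 403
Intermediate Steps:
R = 133 (R = -1138 + 1271 = 133)
(V + R) + n = (1440 + 133) - 1170 = 1573 - 1170 = 403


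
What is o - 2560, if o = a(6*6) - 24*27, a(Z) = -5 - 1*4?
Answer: -3217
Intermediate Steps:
a(Z) = -9 (a(Z) = -5 - 4 = -9)
o = -657 (o = -9 - 24*27 = -9 - 648 = -657)
o - 2560 = -657 - 2560 = -3217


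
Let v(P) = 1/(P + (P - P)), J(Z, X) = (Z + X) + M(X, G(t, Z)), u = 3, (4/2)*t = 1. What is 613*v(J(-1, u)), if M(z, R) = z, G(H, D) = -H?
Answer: 613/5 ≈ 122.60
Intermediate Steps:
t = ½ (t = (½)*1 = ½ ≈ 0.50000)
J(Z, X) = Z + 2*X (J(Z, X) = (Z + X) + X = (X + Z) + X = Z + 2*X)
v(P) = 1/P (v(P) = 1/(P + 0) = 1/P)
613*v(J(-1, u)) = 613/(-1 + 2*3) = 613/(-1 + 6) = 613/5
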